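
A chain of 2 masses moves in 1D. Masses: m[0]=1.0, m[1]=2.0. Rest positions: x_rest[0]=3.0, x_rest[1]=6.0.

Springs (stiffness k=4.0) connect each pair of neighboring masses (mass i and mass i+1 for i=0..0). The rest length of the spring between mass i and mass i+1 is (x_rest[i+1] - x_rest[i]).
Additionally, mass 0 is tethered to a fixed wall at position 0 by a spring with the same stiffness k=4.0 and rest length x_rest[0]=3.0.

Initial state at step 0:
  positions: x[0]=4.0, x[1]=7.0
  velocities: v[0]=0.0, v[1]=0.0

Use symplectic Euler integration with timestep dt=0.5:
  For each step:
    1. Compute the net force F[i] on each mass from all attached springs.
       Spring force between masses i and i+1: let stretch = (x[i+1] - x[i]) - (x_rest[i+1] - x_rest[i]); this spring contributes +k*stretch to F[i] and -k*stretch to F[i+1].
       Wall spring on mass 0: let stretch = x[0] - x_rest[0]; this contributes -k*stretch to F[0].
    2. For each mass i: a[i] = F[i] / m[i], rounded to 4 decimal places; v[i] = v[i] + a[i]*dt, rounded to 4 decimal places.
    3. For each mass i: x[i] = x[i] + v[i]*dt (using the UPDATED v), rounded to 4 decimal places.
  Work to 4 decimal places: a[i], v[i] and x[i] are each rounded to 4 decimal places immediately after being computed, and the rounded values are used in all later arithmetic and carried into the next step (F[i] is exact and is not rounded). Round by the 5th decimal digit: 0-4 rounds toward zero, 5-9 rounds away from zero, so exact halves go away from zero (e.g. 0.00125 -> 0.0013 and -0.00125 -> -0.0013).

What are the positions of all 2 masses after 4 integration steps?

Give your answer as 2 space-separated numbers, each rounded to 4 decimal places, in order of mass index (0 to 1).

Answer: 2.7500 5.3750

Derivation:
Step 0: x=[4.0000 7.0000] v=[0.0000 0.0000]
Step 1: x=[3.0000 7.0000] v=[-2.0000 0.0000]
Step 2: x=[3.0000 6.5000] v=[0.0000 -1.0000]
Step 3: x=[3.5000 5.7500] v=[1.0000 -1.5000]
Step 4: x=[2.7500 5.3750] v=[-1.5000 -0.7500]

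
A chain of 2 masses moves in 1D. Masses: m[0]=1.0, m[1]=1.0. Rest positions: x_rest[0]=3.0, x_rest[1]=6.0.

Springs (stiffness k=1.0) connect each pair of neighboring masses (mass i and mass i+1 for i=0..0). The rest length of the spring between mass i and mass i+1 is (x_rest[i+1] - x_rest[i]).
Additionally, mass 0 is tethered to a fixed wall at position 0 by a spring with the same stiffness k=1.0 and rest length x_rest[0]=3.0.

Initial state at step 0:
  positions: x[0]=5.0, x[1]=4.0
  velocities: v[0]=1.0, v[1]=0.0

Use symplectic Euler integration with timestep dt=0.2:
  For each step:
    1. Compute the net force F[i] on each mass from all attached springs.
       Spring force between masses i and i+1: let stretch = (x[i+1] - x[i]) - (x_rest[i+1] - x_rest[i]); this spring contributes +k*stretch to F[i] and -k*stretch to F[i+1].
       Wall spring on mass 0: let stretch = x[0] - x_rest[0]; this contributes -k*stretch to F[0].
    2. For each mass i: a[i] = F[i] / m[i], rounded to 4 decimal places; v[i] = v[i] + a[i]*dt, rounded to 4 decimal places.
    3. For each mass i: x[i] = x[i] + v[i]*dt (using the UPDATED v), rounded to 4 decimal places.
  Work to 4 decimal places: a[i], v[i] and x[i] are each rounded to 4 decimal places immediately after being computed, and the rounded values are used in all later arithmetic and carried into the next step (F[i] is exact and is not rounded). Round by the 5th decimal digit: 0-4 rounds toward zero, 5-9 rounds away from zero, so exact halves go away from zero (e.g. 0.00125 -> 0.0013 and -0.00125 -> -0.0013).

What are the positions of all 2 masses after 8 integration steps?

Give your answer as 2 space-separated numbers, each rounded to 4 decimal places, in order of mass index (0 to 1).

Answer: 1.2333 7.5493

Derivation:
Step 0: x=[5.0000 4.0000] v=[1.0000 0.0000]
Step 1: x=[4.9600 4.1600] v=[-0.2000 0.8000]
Step 2: x=[4.6896 4.4720] v=[-1.3520 1.5600]
Step 3: x=[4.2229 4.9127] v=[-2.3334 2.2035]
Step 4: x=[3.6149 5.4458] v=[-3.0400 2.6655]
Step 5: x=[2.9355 6.0257] v=[-3.3968 2.8993]
Step 6: x=[2.2623 6.6020] v=[-3.3659 2.8813]
Step 7: x=[1.6722 7.1247] v=[-2.9504 2.6134]
Step 8: x=[1.2333 7.5493] v=[-2.1943 2.1229]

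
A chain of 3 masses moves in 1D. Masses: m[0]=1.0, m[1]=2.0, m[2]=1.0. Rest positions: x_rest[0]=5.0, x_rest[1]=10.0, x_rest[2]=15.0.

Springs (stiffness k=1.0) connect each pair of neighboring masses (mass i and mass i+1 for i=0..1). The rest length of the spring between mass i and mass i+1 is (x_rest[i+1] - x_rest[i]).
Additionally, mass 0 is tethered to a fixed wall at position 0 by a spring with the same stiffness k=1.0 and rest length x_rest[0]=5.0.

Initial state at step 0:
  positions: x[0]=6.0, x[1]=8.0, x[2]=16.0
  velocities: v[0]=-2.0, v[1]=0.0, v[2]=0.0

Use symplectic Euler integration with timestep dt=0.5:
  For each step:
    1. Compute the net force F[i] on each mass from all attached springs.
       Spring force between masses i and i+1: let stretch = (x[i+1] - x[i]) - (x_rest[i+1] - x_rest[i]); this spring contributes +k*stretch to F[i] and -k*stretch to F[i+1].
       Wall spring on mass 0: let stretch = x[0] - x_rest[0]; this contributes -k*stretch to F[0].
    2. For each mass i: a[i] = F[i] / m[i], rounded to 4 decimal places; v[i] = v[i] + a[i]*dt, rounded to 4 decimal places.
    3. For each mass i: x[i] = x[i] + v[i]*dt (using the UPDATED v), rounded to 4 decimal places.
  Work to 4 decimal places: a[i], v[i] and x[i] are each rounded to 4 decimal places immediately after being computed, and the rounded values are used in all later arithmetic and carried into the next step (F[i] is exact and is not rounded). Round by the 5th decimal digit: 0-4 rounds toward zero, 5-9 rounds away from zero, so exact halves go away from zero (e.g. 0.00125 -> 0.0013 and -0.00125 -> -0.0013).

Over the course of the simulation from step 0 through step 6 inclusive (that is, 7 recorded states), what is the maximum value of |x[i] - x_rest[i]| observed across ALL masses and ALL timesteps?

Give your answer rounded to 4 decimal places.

Step 0: x=[6.0000 8.0000 16.0000] v=[-2.0000 0.0000 0.0000]
Step 1: x=[4.0000 8.7500 15.2500] v=[-4.0000 1.5000 -1.5000]
Step 2: x=[2.1875 9.7188 14.1250] v=[-3.6250 1.9375 -2.2500]
Step 3: x=[1.7110 10.2969 13.1485] v=[-0.9531 1.1562 -1.9531]
Step 4: x=[2.9532 10.1582 12.7091] v=[2.4844 -0.2774 -0.8789]
Step 5: x=[5.2584 9.4377 12.8820] v=[4.6103 -1.4410 0.3457]
Step 6: x=[7.2938 8.6253 13.4438] v=[4.0708 -1.6248 1.1236]
Max displacement = 3.2890

Answer: 3.2890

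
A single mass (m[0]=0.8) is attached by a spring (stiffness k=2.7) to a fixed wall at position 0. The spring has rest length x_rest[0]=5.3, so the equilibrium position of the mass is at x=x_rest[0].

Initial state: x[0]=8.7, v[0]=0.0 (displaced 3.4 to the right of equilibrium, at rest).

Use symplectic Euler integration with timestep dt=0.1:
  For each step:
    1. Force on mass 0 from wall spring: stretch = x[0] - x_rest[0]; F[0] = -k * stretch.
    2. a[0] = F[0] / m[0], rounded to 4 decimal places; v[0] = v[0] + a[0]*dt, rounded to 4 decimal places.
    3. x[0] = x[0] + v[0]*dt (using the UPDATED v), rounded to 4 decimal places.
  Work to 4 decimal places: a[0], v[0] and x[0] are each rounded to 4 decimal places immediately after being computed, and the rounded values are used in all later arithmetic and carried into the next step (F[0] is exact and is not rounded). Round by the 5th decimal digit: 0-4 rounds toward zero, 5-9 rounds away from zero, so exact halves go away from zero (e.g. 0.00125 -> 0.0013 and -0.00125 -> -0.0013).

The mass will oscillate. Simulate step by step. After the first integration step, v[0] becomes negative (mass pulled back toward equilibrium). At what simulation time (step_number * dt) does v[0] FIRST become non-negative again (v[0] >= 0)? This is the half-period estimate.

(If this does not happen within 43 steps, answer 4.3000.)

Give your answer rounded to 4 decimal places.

Step 0: x=[8.7000] v=[0.0000]
Step 1: x=[8.5853] v=[-1.1475]
Step 2: x=[8.3597] v=[-2.2563]
Step 3: x=[8.0308] v=[-3.2890]
Step 4: x=[7.6097] v=[-4.2107]
Step 5: x=[7.1107] v=[-4.9902]
Step 6: x=[6.5506] v=[-5.6013]
Step 7: x=[5.9483] v=[-6.0234]
Step 8: x=[5.3241] v=[-6.2422]
Step 9: x=[4.6991] v=[-6.2503]
Step 10: x=[4.0944] v=[-6.0475]
Step 11: x=[3.5303] v=[-5.6406]
Step 12: x=[3.0260] v=[-5.0433]
Step 13: x=[2.5984] v=[-4.2758]
Step 14: x=[2.2620] v=[-3.3640]
Step 15: x=[2.0281] v=[-2.3387]
Step 16: x=[1.9047] v=[-1.2344]
Step 17: x=[1.8959] v=[-0.0885]
Step 18: x=[2.0019] v=[1.0604]
First v>=0 after going negative at step 18, time=1.8000

Answer: 1.8000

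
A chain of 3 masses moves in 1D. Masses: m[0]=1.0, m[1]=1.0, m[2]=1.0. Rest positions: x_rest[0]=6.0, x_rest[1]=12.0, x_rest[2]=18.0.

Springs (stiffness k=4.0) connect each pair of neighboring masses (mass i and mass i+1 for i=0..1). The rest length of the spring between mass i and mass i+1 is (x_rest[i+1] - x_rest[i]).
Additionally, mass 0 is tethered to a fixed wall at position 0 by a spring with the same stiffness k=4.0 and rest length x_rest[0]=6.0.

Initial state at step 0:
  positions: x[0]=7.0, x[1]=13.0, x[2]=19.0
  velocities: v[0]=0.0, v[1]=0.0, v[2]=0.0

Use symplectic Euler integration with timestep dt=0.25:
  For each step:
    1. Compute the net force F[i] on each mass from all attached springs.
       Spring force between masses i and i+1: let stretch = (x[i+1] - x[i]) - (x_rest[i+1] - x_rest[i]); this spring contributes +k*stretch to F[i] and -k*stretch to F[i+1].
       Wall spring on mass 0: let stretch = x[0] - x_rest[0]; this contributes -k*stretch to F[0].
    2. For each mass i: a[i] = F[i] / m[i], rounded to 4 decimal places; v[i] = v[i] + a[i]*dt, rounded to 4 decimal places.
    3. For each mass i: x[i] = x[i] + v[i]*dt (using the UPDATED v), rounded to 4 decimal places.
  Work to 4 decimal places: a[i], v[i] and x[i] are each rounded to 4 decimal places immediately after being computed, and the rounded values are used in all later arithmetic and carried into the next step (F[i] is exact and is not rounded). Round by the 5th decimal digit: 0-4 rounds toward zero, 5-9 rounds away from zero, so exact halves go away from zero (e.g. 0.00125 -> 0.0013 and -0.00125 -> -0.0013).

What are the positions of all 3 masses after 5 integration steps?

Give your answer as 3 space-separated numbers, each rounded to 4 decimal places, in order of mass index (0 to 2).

Step 0: x=[7.0000 13.0000 19.0000] v=[0.0000 0.0000 0.0000]
Step 1: x=[6.7500 13.0000 19.0000] v=[-1.0000 0.0000 0.0000]
Step 2: x=[6.3750 12.9375 19.0000] v=[-1.5000 -0.2500 0.0000]
Step 3: x=[6.0469 12.7500 18.9844] v=[-1.3125 -0.7500 -0.0625]
Step 4: x=[5.8828 12.4453 18.9102] v=[-0.6563 -1.2187 -0.2969]
Step 5: x=[5.8887 12.1162 18.7198] v=[0.0234 -1.3163 -0.7618]

Answer: 5.8887 12.1162 18.7198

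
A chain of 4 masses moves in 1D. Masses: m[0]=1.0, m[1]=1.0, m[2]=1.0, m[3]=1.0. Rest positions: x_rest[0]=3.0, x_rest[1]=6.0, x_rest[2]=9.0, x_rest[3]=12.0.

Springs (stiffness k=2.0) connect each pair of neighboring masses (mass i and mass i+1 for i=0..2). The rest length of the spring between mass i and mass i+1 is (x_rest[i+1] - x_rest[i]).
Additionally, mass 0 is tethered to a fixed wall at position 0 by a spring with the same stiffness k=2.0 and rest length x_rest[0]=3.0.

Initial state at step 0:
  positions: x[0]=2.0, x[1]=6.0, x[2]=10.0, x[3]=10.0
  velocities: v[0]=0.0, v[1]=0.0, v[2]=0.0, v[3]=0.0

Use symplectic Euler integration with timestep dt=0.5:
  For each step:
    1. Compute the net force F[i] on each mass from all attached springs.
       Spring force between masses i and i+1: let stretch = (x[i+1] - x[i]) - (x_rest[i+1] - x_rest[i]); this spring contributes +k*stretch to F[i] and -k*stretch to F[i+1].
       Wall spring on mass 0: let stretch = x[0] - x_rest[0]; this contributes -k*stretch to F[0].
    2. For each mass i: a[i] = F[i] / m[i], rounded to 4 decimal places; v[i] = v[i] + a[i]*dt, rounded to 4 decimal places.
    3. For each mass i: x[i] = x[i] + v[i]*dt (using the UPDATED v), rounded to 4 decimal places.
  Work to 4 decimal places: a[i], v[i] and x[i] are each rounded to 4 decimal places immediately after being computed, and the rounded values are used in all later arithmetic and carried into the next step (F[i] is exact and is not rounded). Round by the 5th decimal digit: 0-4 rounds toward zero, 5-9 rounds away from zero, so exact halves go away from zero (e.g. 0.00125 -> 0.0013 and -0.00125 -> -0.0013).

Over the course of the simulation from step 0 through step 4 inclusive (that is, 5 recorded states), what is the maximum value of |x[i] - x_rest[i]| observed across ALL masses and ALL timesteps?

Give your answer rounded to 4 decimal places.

Step 0: x=[2.0000 6.0000 10.0000 10.0000] v=[0.0000 0.0000 0.0000 0.0000]
Step 1: x=[3.0000 6.0000 8.0000 11.5000] v=[2.0000 0.0000 -4.0000 3.0000]
Step 2: x=[4.0000 5.5000 6.7500 12.7500] v=[2.0000 -1.0000 -2.5000 2.5000]
Step 3: x=[3.7500 4.8750 7.8750 12.5000] v=[-0.5000 -1.2500 2.2500 -0.5000]
Step 4: x=[2.1875 5.1875 9.8125 11.4375] v=[-3.1250 0.6250 3.8750 -2.1250]
Max displacement = 2.2500

Answer: 2.2500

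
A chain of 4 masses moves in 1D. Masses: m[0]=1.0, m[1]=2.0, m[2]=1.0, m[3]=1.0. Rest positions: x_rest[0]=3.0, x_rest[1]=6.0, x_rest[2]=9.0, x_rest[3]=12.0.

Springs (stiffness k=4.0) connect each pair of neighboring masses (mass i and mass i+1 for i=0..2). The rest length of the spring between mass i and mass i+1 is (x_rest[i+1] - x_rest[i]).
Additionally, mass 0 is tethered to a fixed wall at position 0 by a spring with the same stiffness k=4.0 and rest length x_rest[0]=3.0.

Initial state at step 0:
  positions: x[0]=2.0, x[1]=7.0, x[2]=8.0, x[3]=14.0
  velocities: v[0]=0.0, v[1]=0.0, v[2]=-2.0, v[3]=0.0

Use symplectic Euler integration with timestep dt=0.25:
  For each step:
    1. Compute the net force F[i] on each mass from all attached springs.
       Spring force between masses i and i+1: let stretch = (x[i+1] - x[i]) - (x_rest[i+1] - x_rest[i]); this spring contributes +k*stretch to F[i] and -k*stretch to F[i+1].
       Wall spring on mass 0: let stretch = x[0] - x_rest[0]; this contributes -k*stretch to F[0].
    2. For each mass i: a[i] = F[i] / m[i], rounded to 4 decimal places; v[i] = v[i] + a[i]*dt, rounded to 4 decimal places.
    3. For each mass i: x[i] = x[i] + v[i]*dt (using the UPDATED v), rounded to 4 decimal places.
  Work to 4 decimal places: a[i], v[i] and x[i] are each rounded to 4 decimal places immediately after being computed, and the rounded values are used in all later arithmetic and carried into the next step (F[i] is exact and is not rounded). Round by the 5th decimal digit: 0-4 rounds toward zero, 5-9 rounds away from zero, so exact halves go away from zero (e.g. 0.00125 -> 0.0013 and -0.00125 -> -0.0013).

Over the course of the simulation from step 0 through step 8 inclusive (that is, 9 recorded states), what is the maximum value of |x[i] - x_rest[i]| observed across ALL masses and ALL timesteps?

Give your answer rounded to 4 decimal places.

Answer: 2.3606

Derivation:
Step 0: x=[2.0000 7.0000 8.0000 14.0000] v=[0.0000 0.0000 -2.0000 0.0000]
Step 1: x=[2.7500 6.5000 8.7500 13.2500] v=[3.0000 -2.0000 3.0000 -3.0000]
Step 2: x=[3.7500 5.8125 10.0625 12.1250] v=[4.0000 -2.7500 5.2500 -4.5000]
Step 3: x=[4.3281 5.3984 10.8281 11.2344] v=[2.3125 -1.6563 3.0625 -3.5625]
Step 4: x=[4.0918 5.5293 10.3379 10.9922] v=[-0.9453 0.5234 -1.9609 -0.9688]
Step 5: x=[3.1919 6.0816 8.8091 11.3364] v=[-3.5996 2.2090 -6.1152 1.3769]
Step 6: x=[2.2165 6.6136 7.2303 11.7988] v=[-3.9018 2.1279 -6.3154 1.8496]
Step 7: x=[1.7862 6.6730 6.6394 11.8691] v=[-1.7212 0.2377 -2.3636 0.2811]
Step 8: x=[2.1311 6.1174 7.3643 11.3820] v=[1.3794 -2.2225 2.8997 -1.9486]
Max displacement = 2.3606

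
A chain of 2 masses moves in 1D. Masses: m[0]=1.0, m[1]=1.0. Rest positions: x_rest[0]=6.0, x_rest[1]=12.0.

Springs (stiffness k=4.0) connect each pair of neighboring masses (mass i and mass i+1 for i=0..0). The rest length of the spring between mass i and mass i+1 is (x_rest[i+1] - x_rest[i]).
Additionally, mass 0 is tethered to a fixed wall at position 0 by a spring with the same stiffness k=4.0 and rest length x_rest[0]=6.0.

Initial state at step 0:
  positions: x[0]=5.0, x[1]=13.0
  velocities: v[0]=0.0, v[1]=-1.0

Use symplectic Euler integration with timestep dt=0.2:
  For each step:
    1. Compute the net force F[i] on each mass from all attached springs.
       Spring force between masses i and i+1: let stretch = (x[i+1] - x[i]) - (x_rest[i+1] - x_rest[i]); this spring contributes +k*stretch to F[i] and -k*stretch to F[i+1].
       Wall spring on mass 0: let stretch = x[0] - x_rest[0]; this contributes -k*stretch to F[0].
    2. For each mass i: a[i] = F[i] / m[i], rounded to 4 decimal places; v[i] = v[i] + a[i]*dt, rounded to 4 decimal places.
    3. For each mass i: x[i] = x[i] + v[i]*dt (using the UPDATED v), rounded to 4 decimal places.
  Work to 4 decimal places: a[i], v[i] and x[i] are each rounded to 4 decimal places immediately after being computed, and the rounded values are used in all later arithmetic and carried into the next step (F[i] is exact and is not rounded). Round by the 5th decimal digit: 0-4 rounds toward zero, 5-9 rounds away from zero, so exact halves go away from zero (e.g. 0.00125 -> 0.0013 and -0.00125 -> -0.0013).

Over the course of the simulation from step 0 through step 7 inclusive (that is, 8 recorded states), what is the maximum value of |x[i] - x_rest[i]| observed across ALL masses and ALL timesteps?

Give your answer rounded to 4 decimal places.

Answer: 1.1678

Derivation:
Step 0: x=[5.0000 13.0000] v=[0.0000 -1.0000]
Step 1: x=[5.4800 12.4800] v=[2.4000 -2.6000]
Step 2: x=[6.2032 11.8000] v=[3.6160 -3.4000]
Step 3: x=[6.8294 11.1845] v=[3.1309 -3.0774]
Step 4: x=[7.0597 10.8322] v=[1.1515 -1.7615]
Step 5: x=[6.7640 10.8363] v=[-1.4783 0.0205]
Step 6: x=[6.0377 11.1488] v=[-3.6317 1.5627]
Step 7: x=[5.1631 11.6036] v=[-4.3730 2.2738]
Max displacement = 1.1678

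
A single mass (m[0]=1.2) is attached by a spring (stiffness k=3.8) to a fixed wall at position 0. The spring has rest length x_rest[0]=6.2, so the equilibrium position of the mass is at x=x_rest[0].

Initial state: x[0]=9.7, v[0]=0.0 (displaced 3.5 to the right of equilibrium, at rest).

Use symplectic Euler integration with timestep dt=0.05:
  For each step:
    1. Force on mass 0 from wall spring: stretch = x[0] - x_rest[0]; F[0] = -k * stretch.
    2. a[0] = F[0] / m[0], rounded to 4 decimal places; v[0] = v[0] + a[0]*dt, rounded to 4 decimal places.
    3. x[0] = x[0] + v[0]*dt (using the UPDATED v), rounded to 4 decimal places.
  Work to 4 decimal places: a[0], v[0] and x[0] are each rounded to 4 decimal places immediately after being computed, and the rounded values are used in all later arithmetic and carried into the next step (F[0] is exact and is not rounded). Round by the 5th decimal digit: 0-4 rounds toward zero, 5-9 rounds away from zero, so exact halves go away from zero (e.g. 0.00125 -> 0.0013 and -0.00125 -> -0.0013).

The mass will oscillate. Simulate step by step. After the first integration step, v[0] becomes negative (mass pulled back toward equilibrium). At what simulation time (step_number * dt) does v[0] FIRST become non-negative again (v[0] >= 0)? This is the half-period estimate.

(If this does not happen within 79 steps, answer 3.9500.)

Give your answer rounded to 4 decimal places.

Answer: 1.8000

Derivation:
Step 0: x=[9.7000] v=[0.0000]
Step 1: x=[9.6723] v=[-0.5542]
Step 2: x=[9.6171] v=[-1.1040]
Step 3: x=[9.5349] v=[-1.6450]
Step 4: x=[9.4263] v=[-2.1730]
Step 5: x=[9.2921] v=[-2.6838]
Step 6: x=[9.1334] v=[-3.1734]
Step 7: x=[8.9515] v=[-3.6379]
Step 8: x=[8.7478] v=[-4.0736]
Step 9: x=[8.5240] v=[-4.4770]
Step 10: x=[8.2818] v=[-4.8450]
Step 11: x=[8.0231] v=[-5.1746]
Step 12: x=[7.7499] v=[-5.4633]
Step 13: x=[7.4645] v=[-5.7087]
Step 14: x=[7.1691] v=[-5.9089]
Step 15: x=[6.8660] v=[-6.0623]
Step 16: x=[6.5576] v=[-6.1678]
Step 17: x=[6.2464] v=[-6.2244]
Step 18: x=[5.9348] v=[-6.2317]
Step 19: x=[5.6253] v=[-6.1897]
Step 20: x=[5.3204] v=[-6.0987]
Step 21: x=[5.0224] v=[-5.9594]
Step 22: x=[4.7338] v=[-5.7729]
Step 23: x=[4.4568] v=[-5.5408]
Step 24: x=[4.1936] v=[-5.2648]
Step 25: x=[3.9462] v=[-4.9471]
Step 26: x=[3.7167] v=[-4.5903]
Step 27: x=[3.5068] v=[-4.1971]
Step 28: x=[3.3183] v=[-3.7707]
Step 29: x=[3.1526] v=[-3.3144]
Step 30: x=[3.0110] v=[-2.8319]
Step 31: x=[2.8947] v=[-2.3270]
Step 32: x=[2.8045] v=[-1.8037]
Step 33: x=[2.7412] v=[-1.2661]
Step 34: x=[2.7053] v=[-0.7185]
Step 35: x=[2.6970] v=[-0.1652]
Step 36: x=[2.7165] v=[0.3894]
First v>=0 after going negative at step 36, time=1.8000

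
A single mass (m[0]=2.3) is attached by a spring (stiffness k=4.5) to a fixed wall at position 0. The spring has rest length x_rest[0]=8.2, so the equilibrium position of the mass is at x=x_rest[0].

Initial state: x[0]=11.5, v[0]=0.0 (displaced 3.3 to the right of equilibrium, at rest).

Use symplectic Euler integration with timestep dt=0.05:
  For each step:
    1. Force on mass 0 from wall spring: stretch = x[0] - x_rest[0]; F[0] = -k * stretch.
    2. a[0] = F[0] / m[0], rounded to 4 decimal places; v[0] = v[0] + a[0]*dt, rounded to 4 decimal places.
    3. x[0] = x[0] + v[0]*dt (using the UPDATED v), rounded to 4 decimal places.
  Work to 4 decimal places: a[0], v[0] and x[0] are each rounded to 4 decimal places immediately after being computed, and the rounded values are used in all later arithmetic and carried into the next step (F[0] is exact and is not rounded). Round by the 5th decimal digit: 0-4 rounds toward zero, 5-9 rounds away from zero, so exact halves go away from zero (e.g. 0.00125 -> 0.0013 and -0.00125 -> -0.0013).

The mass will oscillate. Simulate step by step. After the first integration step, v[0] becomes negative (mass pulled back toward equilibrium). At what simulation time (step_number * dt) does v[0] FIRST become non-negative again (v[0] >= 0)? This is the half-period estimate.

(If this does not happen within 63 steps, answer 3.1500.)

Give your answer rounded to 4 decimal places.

Answer: 2.2500

Derivation:
Step 0: x=[11.5000] v=[0.0000]
Step 1: x=[11.4839] v=[-0.3228]
Step 2: x=[11.4517] v=[-0.6441]
Step 3: x=[11.4036] v=[-0.9622]
Step 4: x=[11.3398] v=[-1.2756]
Step 5: x=[11.2607] v=[-1.5828]
Step 6: x=[11.1666] v=[-1.8822]
Step 7: x=[11.0580] v=[-2.1724]
Step 8: x=[10.9354] v=[-2.4520]
Step 9: x=[10.7994] v=[-2.7196]
Step 10: x=[10.6507] v=[-2.9739]
Step 11: x=[10.4900] v=[-3.2136]
Step 12: x=[10.3181] v=[-3.4376]
Step 13: x=[10.1359] v=[-3.6448]
Step 14: x=[9.9442] v=[-3.8342]
Step 15: x=[9.7440] v=[-4.0048]
Step 16: x=[9.5362] v=[-4.1558]
Step 17: x=[9.3219] v=[-4.2865]
Step 18: x=[9.1021] v=[-4.3963]
Step 19: x=[8.8779] v=[-4.4846]
Step 20: x=[8.6504] v=[-4.5509]
Step 21: x=[8.4207] v=[-4.5950]
Step 22: x=[8.1899] v=[-4.6166]
Step 23: x=[7.9591] v=[-4.6156]
Step 24: x=[7.7295] v=[-4.5920]
Step 25: x=[7.5022] v=[-4.5460]
Step 26: x=[7.2783] v=[-4.4777]
Step 27: x=[7.0589] v=[-4.3875]
Step 28: x=[6.8451] v=[-4.2759]
Step 29: x=[6.6379] v=[-4.1434]
Step 30: x=[6.4384] v=[-3.9906]
Step 31: x=[6.2475] v=[-3.8183]
Step 32: x=[6.0661] v=[-3.6273]
Step 33: x=[5.8952] v=[-3.4186]
Step 34: x=[5.7355] v=[-3.1931]
Step 35: x=[5.5879] v=[-2.9520]
Step 36: x=[5.4531] v=[-2.6965]
Step 37: x=[5.3317] v=[-2.4278]
Step 38: x=[5.2243] v=[-2.1472]
Step 39: x=[5.1315] v=[-1.8561]
Step 40: x=[5.0537] v=[-1.5559]
Step 41: x=[4.9913] v=[-1.2481]
Step 42: x=[4.9446] v=[-0.9342]
Step 43: x=[4.9138] v=[-0.6157]
Step 44: x=[4.8991] v=[-0.2942]
Step 45: x=[4.9005] v=[0.0287]
First v>=0 after going negative at step 45, time=2.2500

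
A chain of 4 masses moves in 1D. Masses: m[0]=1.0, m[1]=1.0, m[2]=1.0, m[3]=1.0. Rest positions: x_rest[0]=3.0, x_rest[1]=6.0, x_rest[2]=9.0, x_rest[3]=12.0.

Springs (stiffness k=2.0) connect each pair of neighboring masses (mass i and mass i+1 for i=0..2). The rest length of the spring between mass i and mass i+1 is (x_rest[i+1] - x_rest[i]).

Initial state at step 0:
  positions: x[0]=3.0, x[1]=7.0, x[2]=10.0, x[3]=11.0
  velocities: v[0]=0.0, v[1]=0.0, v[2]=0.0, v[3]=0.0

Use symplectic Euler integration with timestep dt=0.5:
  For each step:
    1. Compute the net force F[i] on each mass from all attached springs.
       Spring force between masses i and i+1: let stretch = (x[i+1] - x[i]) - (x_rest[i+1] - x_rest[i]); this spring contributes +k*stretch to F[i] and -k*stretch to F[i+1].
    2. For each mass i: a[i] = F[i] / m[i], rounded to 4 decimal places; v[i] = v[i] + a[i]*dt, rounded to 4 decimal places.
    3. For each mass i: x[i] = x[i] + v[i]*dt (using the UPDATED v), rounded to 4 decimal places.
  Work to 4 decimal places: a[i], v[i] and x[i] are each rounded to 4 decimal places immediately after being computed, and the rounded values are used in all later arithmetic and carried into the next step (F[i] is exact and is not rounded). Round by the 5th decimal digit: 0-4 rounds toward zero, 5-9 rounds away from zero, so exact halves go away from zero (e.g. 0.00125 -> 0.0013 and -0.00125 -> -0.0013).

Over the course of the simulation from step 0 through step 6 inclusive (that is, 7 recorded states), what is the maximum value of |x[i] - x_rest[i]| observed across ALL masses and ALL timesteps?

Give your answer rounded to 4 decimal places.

Step 0: x=[3.0000 7.0000 10.0000 11.0000] v=[0.0000 0.0000 0.0000 0.0000]
Step 1: x=[3.5000 6.5000 9.0000 12.0000] v=[1.0000 -1.0000 -2.0000 2.0000]
Step 2: x=[4.0000 5.7500 8.2500 13.0000] v=[1.0000 -1.5000 -1.5000 2.0000]
Step 3: x=[3.8750 5.3750 8.6250 13.1250] v=[-0.2500 -0.7500 0.7500 0.2500]
Step 4: x=[3.0000 5.8750 9.6250 12.5000] v=[-1.7500 1.0000 2.0000 -1.2500]
Step 5: x=[2.0625 6.8125 10.1875 11.9375] v=[-1.8750 1.8750 1.1250 -1.1250]
Step 6: x=[2.0000 7.0625 9.9375 12.0000] v=[-0.1250 0.5000 -0.5000 0.1250]
Max displacement = 1.1875

Answer: 1.1875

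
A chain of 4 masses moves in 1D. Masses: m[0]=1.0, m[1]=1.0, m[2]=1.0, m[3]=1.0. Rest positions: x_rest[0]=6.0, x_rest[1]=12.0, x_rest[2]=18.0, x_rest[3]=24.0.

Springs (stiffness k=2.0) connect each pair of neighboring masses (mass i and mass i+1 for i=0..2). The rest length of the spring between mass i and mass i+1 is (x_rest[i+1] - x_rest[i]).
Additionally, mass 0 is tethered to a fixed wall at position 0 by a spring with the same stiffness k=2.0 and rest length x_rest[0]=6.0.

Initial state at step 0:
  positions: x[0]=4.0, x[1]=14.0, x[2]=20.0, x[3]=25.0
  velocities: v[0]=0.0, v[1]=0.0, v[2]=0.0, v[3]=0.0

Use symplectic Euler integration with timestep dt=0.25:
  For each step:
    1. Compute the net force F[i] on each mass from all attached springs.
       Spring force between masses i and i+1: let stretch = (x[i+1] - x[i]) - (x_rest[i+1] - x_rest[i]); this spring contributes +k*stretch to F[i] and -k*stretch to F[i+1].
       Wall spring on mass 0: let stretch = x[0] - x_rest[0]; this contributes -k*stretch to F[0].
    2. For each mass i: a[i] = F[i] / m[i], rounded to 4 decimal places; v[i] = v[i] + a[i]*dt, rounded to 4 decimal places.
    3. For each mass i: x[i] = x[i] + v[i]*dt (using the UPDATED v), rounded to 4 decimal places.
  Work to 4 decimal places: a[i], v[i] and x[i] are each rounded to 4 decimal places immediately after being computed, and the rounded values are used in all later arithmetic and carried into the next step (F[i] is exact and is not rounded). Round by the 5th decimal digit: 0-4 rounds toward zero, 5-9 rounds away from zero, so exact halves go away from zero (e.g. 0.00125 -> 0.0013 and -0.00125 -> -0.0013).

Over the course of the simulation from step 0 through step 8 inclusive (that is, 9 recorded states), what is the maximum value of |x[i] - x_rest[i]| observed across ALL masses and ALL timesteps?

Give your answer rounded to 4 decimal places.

Answer: 2.6813

Derivation:
Step 0: x=[4.0000 14.0000 20.0000 25.0000] v=[0.0000 0.0000 0.0000 0.0000]
Step 1: x=[4.7500 13.5000 19.8750 25.1250] v=[3.0000 -2.0000 -0.5000 0.5000]
Step 2: x=[6.0000 12.7031 19.6094 25.3438] v=[5.0000 -3.1875 -1.0625 0.8750]
Step 3: x=[7.3379 11.9316 19.1973 25.5958] v=[5.3516 -3.0859 -1.6485 1.0078]
Step 4: x=[8.3328 11.4941 18.6768 25.7980] v=[3.9795 -1.7499 -2.0821 0.8086]
Step 5: x=[8.6813 11.5593 18.1486 25.8600] v=[1.3938 0.2608 -2.1129 0.2480]
Step 6: x=[8.3043 12.0884 17.7606 25.7081] v=[-1.5079 2.1165 -1.5519 -0.6077]
Step 7: x=[7.3623 12.8536 17.6570 25.3127] v=[-3.7680 3.0606 -0.4143 -1.5815]
Step 8: x=[6.1864 13.5328 17.9100 24.7104] v=[-4.7035 2.7167 1.0119 -2.4094]
Max displacement = 2.6813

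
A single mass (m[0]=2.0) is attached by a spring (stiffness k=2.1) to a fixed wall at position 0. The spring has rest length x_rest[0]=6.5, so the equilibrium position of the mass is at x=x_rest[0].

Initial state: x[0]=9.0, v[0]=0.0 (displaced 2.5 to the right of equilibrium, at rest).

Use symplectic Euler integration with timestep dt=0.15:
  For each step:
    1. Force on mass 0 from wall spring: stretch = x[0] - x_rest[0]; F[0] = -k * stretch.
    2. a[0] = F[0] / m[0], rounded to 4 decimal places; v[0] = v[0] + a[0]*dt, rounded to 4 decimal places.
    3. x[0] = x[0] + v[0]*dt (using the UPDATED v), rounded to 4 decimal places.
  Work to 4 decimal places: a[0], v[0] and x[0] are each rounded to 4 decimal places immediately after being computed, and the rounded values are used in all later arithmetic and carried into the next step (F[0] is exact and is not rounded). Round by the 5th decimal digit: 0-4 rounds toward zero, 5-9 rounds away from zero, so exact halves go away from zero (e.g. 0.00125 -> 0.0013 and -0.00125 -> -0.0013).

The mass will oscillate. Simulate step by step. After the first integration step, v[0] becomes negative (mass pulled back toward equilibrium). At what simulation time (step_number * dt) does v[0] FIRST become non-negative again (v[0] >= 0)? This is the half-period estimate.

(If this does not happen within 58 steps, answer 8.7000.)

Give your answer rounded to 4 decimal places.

Step 0: x=[9.0000] v=[0.0000]
Step 1: x=[8.9409] v=[-0.3938]
Step 2: x=[8.8242] v=[-0.7782]
Step 3: x=[8.6526] v=[-1.1443]
Step 4: x=[8.4301] v=[-1.4833]
Step 5: x=[8.1620] v=[-1.7873]
Step 6: x=[7.8546] v=[-2.0491]
Step 7: x=[7.5152] v=[-2.2624]
Step 8: x=[7.1519] v=[-2.4223]
Step 9: x=[6.7732] v=[-2.5250]
Step 10: x=[6.3880] v=[-2.5680]
Step 11: x=[6.0054] v=[-2.5504]
Step 12: x=[5.6345] v=[-2.4725]
Step 13: x=[5.2841] v=[-2.3362]
Step 14: x=[4.9624] v=[-2.1447]
Step 15: x=[4.6770] v=[-1.9025]
Step 16: x=[4.4347] v=[-1.6154]
Step 17: x=[4.2412] v=[-1.2901]
Step 18: x=[4.1011] v=[-0.9343]
Step 19: x=[4.0176] v=[-0.5565]
Step 20: x=[3.9928] v=[-0.1655]
Step 21: x=[4.0272] v=[0.2294]
First v>=0 after going negative at step 21, time=3.1500

Answer: 3.1500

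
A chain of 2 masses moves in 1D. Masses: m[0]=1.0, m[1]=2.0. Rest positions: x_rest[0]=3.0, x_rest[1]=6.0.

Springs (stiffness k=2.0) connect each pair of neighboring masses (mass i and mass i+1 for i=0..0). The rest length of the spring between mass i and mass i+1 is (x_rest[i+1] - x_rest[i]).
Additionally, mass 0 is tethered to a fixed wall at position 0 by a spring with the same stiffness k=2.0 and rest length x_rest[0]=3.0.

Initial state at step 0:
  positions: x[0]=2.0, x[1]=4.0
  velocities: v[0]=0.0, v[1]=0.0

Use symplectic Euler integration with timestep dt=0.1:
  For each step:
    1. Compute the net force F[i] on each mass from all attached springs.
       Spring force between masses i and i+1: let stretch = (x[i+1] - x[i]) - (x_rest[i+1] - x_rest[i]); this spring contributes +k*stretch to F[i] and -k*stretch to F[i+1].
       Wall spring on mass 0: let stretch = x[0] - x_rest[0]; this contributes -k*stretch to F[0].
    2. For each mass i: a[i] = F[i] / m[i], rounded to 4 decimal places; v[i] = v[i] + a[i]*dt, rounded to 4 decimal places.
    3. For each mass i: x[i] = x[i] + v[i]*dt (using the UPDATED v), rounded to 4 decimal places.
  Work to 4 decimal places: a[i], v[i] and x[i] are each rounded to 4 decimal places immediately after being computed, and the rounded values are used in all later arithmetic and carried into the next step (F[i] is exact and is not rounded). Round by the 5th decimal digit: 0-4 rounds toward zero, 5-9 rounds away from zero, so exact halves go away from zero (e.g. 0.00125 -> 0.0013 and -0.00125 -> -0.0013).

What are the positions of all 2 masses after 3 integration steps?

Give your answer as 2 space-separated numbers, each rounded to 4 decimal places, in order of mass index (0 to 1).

Answer: 2.0010 4.0595

Derivation:
Step 0: x=[2.0000 4.0000] v=[0.0000 0.0000]
Step 1: x=[2.0000 4.0100] v=[0.0000 0.1000]
Step 2: x=[2.0002 4.0299] v=[0.0020 0.1990]
Step 3: x=[2.0010 4.0595] v=[0.0079 0.2960]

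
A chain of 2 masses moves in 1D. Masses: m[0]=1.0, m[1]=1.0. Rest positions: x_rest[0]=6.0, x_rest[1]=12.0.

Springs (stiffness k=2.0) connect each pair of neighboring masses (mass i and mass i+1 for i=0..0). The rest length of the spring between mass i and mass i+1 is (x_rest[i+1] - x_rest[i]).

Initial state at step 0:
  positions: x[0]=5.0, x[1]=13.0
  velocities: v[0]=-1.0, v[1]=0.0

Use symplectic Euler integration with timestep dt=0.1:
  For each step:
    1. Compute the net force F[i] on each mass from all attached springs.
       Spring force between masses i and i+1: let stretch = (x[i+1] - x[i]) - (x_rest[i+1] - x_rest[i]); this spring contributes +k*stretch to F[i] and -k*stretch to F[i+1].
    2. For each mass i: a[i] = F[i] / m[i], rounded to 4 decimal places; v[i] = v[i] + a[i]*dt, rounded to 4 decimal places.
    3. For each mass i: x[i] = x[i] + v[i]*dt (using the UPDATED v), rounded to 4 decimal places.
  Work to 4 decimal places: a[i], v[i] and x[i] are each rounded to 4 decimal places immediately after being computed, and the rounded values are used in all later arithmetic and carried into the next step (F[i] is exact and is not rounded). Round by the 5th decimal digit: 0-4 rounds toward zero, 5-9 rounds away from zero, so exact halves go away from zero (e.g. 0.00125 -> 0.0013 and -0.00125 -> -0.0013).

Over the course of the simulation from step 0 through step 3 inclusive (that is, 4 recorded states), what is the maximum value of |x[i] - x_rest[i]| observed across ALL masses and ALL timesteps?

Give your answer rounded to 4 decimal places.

Answer: 1.0796

Derivation:
Step 0: x=[5.0000 13.0000] v=[-1.0000 0.0000]
Step 1: x=[4.9400 12.9600] v=[-0.6000 -0.4000]
Step 2: x=[4.9204 12.8796] v=[-0.1960 -0.8040]
Step 3: x=[4.9400 12.7600] v=[0.1958 -1.1958]
Max displacement = 1.0796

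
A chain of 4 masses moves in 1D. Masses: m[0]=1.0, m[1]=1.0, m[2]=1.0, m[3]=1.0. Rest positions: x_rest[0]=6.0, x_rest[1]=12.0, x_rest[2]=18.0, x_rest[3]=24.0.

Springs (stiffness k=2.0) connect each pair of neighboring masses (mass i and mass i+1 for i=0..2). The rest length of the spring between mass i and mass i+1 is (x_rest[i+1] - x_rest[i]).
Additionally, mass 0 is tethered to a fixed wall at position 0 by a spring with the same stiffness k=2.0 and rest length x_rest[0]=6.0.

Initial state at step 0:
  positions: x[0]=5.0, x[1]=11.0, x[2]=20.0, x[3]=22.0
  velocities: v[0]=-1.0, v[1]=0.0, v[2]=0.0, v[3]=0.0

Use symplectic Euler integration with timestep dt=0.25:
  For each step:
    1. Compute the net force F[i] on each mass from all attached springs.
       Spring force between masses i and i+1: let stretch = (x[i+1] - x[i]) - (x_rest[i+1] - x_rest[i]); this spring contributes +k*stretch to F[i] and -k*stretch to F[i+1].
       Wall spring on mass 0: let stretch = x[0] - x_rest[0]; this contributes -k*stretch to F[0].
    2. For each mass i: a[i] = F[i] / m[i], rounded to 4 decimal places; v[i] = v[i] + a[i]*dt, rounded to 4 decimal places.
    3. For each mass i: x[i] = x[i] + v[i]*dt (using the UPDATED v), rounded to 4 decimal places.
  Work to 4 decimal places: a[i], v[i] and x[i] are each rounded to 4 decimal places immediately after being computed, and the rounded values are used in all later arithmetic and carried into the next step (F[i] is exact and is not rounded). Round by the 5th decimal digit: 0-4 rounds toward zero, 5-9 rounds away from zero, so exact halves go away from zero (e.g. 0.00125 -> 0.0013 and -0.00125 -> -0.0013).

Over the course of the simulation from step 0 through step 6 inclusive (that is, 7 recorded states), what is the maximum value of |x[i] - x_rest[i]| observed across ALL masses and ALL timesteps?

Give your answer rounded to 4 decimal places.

Step 0: x=[5.0000 11.0000 20.0000 22.0000] v=[-1.0000 0.0000 0.0000 0.0000]
Step 1: x=[4.8750 11.3750 19.1250 22.5000] v=[-0.5000 1.5000 -3.5000 2.0000]
Step 2: x=[4.9531 11.9063 17.7031 23.3281] v=[0.3125 2.1250 -5.6875 3.3125]
Step 3: x=[5.2813 12.2930 16.2598 24.2031] v=[1.3126 1.5468 -5.7734 3.5000]
Step 4: x=[5.8258 12.2991 15.3135 24.8352] v=[2.1778 0.0244 -3.7852 2.5284]
Step 5: x=[6.4512 11.8728 15.1806 25.0271] v=[2.5016 -1.7051 -0.5316 0.7676]
Step 6: x=[6.9479 11.1823 15.8651 24.7382] v=[1.9868 -2.7620 2.7378 -1.1557]
Max displacement = 2.8194

Answer: 2.8194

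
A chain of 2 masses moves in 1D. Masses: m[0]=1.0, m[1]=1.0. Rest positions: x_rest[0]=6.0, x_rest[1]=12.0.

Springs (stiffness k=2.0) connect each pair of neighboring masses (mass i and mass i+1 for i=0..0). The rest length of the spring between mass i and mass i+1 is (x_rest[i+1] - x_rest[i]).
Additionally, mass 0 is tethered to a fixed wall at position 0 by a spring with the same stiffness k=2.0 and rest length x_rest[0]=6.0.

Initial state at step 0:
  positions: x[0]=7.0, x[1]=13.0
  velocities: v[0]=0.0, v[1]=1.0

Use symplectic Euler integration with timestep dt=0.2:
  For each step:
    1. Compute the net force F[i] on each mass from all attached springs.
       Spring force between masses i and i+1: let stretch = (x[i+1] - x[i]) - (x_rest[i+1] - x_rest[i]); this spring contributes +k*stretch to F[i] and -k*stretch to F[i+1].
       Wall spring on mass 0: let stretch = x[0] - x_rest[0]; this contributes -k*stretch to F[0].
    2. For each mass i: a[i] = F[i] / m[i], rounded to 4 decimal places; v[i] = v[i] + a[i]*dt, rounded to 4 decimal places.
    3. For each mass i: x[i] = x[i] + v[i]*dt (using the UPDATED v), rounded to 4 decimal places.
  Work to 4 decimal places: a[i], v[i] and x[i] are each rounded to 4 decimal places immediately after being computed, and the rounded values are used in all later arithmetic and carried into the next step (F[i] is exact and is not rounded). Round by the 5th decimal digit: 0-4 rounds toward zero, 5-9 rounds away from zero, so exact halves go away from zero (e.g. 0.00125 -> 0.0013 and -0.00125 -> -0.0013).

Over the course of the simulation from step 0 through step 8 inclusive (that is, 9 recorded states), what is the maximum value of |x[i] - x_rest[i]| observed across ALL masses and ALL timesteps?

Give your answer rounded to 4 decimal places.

Step 0: x=[7.0000 13.0000] v=[0.0000 1.0000]
Step 1: x=[6.9200 13.2000] v=[-0.4000 1.0000]
Step 2: x=[6.7888 13.3776] v=[-0.6560 0.8880]
Step 3: x=[6.6416 13.5081] v=[-0.7360 0.6525]
Step 4: x=[6.5124 13.5693] v=[-0.6460 0.3059]
Step 5: x=[6.4268 13.5459] v=[-0.4282 -0.1169]
Step 6: x=[6.3965 13.4330] v=[-0.1513 -0.5645]
Step 7: x=[6.4174 13.2372] v=[0.1047 -0.9791]
Step 8: x=[6.4705 12.9758] v=[0.2657 -1.3070]
Max displacement = 1.5693

Answer: 1.5693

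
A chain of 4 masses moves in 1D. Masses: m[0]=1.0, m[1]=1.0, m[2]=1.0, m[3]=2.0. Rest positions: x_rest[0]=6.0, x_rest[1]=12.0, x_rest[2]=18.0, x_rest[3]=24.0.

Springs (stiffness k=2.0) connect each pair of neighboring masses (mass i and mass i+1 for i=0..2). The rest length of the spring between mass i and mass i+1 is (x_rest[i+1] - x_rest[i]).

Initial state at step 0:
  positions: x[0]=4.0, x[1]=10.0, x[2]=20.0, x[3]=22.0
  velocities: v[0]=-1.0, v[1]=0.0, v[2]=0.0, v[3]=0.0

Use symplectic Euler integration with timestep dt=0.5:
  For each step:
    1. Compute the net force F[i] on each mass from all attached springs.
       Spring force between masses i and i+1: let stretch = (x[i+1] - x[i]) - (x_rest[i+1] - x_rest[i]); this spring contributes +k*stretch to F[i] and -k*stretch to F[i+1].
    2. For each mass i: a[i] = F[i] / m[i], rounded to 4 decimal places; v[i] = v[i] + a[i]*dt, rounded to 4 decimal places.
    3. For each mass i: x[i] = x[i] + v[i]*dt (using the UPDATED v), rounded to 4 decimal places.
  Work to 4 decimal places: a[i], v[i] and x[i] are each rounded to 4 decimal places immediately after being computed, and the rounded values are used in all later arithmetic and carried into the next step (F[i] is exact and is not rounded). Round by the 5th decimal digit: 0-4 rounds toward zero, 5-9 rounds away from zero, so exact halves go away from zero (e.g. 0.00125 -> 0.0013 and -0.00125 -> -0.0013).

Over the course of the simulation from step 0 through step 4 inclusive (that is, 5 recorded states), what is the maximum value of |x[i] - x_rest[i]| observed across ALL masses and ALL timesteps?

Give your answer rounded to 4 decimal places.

Step 0: x=[4.0000 10.0000 20.0000 22.0000] v=[-1.0000 0.0000 0.0000 0.0000]
Step 1: x=[3.5000 12.0000 16.0000 23.0000] v=[-1.0000 4.0000 -8.0000 2.0000]
Step 2: x=[4.2500 11.7500 13.5000 23.7500] v=[1.5000 -0.5000 -5.0000 1.5000]
Step 3: x=[5.7500 8.6250 15.2500 23.4375] v=[3.0000 -6.2500 3.5000 -0.6250]
Step 4: x=[5.6875 7.3750 17.7813 22.5781] v=[-0.1250 -2.5000 5.0625 -1.7188]
Max displacement = 4.6250

Answer: 4.6250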